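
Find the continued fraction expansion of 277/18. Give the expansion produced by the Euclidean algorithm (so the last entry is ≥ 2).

277 = 15*18 + 7
18 = 2*7 + 4
7 = 1*4 + 3
4 = 1*3 + 1
3 = 3*1 + 0  (stop)
So 277/18 = [15; 2, 1, 1, 3].

[15; 2, 1, 1, 3]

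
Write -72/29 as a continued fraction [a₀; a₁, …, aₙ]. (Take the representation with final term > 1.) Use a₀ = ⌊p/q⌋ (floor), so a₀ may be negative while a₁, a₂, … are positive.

-72 = -3·29 + 15
29 = 1·15 + 14
15 = 1·14 + 1
14 = 14·1 + 0  (stop)
So -72/29 = [-3; 1, 1, 14].

[-3; 1, 1, 14]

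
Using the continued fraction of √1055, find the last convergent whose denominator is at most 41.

√1055 = [32; 2, 12, 2, 64, …] (period length 4).
Convergents:
  p_0/q_0 = 32/1
  p_1/q_1 = 65/2
  p_2/q_2 = 812/25
  p_3/q_3 = 1689/52
q_2 = 25 ≤ 41 < 52 = q_3, so the answer is 812/25.

812/25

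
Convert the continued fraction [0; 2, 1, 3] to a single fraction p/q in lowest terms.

4/11

Using pₖ = aₖpₖ₋₁ + pₖ₋₂ and qₖ = aₖqₖ₋₁ + qₖ₋₂:
  k=0: a=0, p=0, q=1
  k=1: a=2, p=1, q=2
  k=2: a=1, p=1, q=3
  k=3: a=3, p=4, q=11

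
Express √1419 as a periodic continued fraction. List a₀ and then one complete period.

a₀ = ⌊√1419⌋ = 37.
With m₀=0, d₀=1 and mₖ₊₁ = dₖaₖ − mₖ, dₖ₊₁ = (n − mₖ₊₁²)/dₖ, aₖ₊₁ = ⌊(a₀+mₖ₊₁)/dₖ₊₁⌋:
  k=1: m=37, d=50, a=1
  k=2: m=13, d=25, a=2
  k=3: m=37, d=2, a=37
  k=4: m=37, d=25, a=2
  k=5: m=13, d=50, a=1
  k=6: m=37, d=1, a=74
d=1 and a=2a₀=74 at k=6, so the next step gives (m, d) = (37, 50) again — its k=1 value — and the period has length 6.

[37; 1, 2, 37, 2, 1, 74]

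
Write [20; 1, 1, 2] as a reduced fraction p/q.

103/5

Using pₖ = aₖpₖ₋₁ + pₖ₋₂ and qₖ = aₖqₖ₋₁ + qₖ₋₂:
  k=0: a=20, p=20, q=1
  k=1: a=1, p=21, q=1
  k=2: a=1, p=41, q=2
  k=3: a=2, p=103, q=5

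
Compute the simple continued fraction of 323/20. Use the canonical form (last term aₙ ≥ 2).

323 = 16·20 + 3
20 = 6·3 + 2
3 = 1·2 + 1
2 = 2·1 + 0  (stop)
So 323/20 = [16; 6, 1, 2].

[16; 6, 1, 2]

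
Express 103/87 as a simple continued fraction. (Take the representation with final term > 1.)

[1; 5, 2, 3, 2]

103 = 1*87 + 16
87 = 5*16 + 7
16 = 2*7 + 2
7 = 3*2 + 1
2 = 2*1 + 0  (stop)
So 103/87 = [1; 5, 2, 3, 2].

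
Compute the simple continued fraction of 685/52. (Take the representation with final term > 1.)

[13; 5, 1, 3, 2]

685 = 13·52 + 9
52 = 5·9 + 7
9 = 1·7 + 2
7 = 3·2 + 1
2 = 2·1 + 0  (stop)
So 685/52 = [13; 5, 1, 3, 2].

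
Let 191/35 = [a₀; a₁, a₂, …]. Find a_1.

191 = 5·35 + 16   →  a_0 = 5
35 = 2·16 + 3   →  a_1 = 2

2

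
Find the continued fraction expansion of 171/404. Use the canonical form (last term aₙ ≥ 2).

[0; 2, 2, 1, 3, 7, 2]

171 = 0·404 + 171
404 = 2·171 + 62
171 = 2·62 + 47
62 = 1·47 + 15
47 = 3·15 + 2
15 = 7·2 + 1
2 = 2·1 + 0  (stop)
So 171/404 = [0; 2, 2, 1, 3, 7, 2].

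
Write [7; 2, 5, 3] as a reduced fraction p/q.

Fold from the inside: start with 3/1.
  5 + 1/3 = 16/3
  2 + 3/16 = 35/16
  7 + 16/35 = 261/35

261/35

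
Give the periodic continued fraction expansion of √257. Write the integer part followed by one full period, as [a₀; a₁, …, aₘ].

a₀ = ⌊√257⌋ = 16.
With m₀=0, d₀=1 and mₖ₊₁ = dₖaₖ − mₖ, dₖ₊₁ = (n − mₖ₊₁²)/dₖ, aₖ₊₁ = ⌊(a₀+mₖ₊₁)/dₖ₊₁⌋:
  k=1: m=16, d=1, a=32
d=1 and a=2a₀=32 at k=1, so the next step gives (m, d) = (16, 1) again — its k=1 value — and the period has length 1.

[16; 32]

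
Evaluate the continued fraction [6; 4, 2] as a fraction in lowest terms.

56/9

Using pₖ = aₖpₖ₋₁ + pₖ₋₂ and qₖ = aₖqₖ₋₁ + qₖ₋₂:
  k=0: a=6, p=6, q=1
  k=1: a=4, p=25, q=4
  k=2: a=2, p=56, q=9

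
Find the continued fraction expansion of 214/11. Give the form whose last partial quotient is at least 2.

214 = 19·11 + 5
11 = 2·5 + 1
5 = 5·1 + 0  (stop)
So 214/11 = [19; 2, 5].

[19; 2, 5]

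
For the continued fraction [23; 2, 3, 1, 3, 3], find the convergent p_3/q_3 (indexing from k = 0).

211/9

Using pₖ = aₖpₖ₋₁ + pₖ₋₂, qₖ = aₖqₖ₋₁ + qₖ₋₂ (with p₋₁=1, p₋₂=0, q₋₁=0, q₋₂=1):
  k=0: a=23, p=23, q=1
  k=1: a=2, p=47, q=2
  k=2: a=3, p=164, q=7
  k=3: a=1, p=211, q=9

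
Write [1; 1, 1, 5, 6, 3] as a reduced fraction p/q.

332/215

Fold from the inside: start with 3/1.
  6 + 1/3 = 19/3
  5 + 3/19 = 98/19
  1 + 19/98 = 117/98
  1 + 98/117 = 215/117
  1 + 117/215 = 332/215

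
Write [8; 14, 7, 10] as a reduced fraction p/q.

Fold from the inside: start with 10/1.
  7 + 1/10 = 71/10
  14 + 10/71 = 1004/71
  8 + 71/1004 = 8103/1004

8103/1004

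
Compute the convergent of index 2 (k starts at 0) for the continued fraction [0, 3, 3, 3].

Using pₖ = aₖpₖ₋₁ + pₖ₋₂, qₖ = aₖqₖ₋₁ + qₖ₋₂ (with p₋₁=1, p₋₂=0, q₋₁=0, q₋₂=1):
  k=0: a=0, p=0, q=1
  k=1: a=3, p=1, q=3
  k=2: a=3, p=3, q=10

3/10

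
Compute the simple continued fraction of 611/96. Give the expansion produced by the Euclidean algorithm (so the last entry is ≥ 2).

[6; 2, 1, 2, 1, 8]

611 = 6×96 + 35
96 = 2×35 + 26
35 = 1×26 + 9
26 = 2×9 + 8
9 = 1×8 + 1
8 = 8×1 + 0  (stop)
So 611/96 = [6; 2, 1, 2, 1, 8].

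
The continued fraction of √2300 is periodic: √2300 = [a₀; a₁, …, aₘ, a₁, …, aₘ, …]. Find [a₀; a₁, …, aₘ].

a₀ = ⌊√2300⌋ = 47.
With m₀=0, d₀=1 and mₖ₊₁ = dₖaₖ − mₖ, dₖ₊₁ = (n − mₖ₊₁²)/dₖ, aₖ₊₁ = ⌊(a₀+mₖ₊₁)/dₖ₊₁⌋:
  k=1: m=47, d=91, a=1
  k=2: m=44, d=4, a=22
  k=3: m=44, d=91, a=1
  k=4: m=47, d=1, a=94
d=1 and a=2a₀=94 at k=4, so the next step gives (m, d) = (47, 91) again — its k=1 value — and the period has length 4.

[47; 1, 22, 1, 94]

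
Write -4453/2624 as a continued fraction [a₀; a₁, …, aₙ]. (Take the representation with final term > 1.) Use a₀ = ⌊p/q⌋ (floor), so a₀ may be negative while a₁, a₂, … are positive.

[-2; 3, 3, 3, 15, 1, 1, 2]

-4453 = -2·2624 + 795
2624 = 3·795 + 239
795 = 3·239 + 78
239 = 3·78 + 5
78 = 15·5 + 3
5 = 1·3 + 2
3 = 1·2 + 1
2 = 2·1 + 0  (stop)
So -4453/2624 = [-2; 3, 3, 3, 15, 1, 1, 2].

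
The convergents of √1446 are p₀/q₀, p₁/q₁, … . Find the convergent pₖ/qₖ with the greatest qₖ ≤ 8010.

109858/2889

√1446 = [38; 38, 76, …] (period length 2).
Convergents:
  p_0/q_0 = 38/1
  p_1/q_1 = 1445/38
  p_2/q_2 = 109858/2889
  p_3/q_3 = 4176049/109820
q_2 = 2889 ≤ 8010 < 109820 = q_3, so the answer is 109858/2889.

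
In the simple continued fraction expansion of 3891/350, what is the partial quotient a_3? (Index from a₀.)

3891 = 11·350 + 41   →  a_0 = 11
350 = 8·41 + 22   →  a_1 = 8
41 = 1·22 + 19   →  a_2 = 1
22 = 1·19 + 3   →  a_3 = 1

1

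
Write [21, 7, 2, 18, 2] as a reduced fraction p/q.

12025/569

Using pₖ = aₖpₖ₋₁ + pₖ₋₂ and qₖ = aₖqₖ₋₁ + qₖ₋₂:
  k=0: a=21, p=21, q=1
  k=1: a=7, p=148, q=7
  k=2: a=2, p=317, q=15
  k=3: a=18, p=5854, q=277
  k=4: a=2, p=12025, q=569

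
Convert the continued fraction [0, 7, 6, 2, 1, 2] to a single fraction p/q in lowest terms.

51/365

Using pₖ = aₖpₖ₋₁ + pₖ₋₂ and qₖ = aₖqₖ₋₁ + qₖ₋₂:
  k=0: a=0, p=0, q=1
  k=1: a=7, p=1, q=7
  k=2: a=6, p=6, q=43
  k=3: a=2, p=13, q=93
  k=4: a=1, p=19, q=136
  k=5: a=2, p=51, q=365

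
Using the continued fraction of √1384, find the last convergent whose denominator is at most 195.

√1384 = [37; 4, 1, 17, 1, 4, 74, …] (period length 6).
Convergents:
  p_0/q_0 = 37/1
  p_1/q_1 = 149/4
  p_2/q_2 = 186/5
  p_3/q_3 = 3311/89
  p_4/q_4 = 3497/94
  p_5/q_5 = 17299/465
q_4 = 94 ≤ 195 < 465 = q_5, so the answer is 3497/94.

3497/94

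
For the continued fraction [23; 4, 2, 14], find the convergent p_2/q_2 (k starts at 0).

209/9

Using pₖ = aₖpₖ₋₁ + pₖ₋₂, qₖ = aₖqₖ₋₁ + qₖ₋₂ (with p₋₁=1, p₋₂=0, q₋₁=0, q₋₂=1):
  k=0: a=23, p=23, q=1
  k=1: a=4, p=93, q=4
  k=2: a=2, p=209, q=9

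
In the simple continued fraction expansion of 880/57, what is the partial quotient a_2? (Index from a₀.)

3

880 = 15·57 + 25   →  a_0 = 15
57 = 2·25 + 7   →  a_1 = 2
25 = 3·7 + 4   →  a_2 = 3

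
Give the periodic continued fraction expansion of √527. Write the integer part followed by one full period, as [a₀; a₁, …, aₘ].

[22; 1, 21, 1, 44]

a₀ = ⌊√527⌋ = 22.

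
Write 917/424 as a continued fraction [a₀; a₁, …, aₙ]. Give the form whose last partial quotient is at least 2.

917 = 2·424 + 69
424 = 6·69 + 10
69 = 6·10 + 9
10 = 1·9 + 1
9 = 9·1 + 0  (stop)
So 917/424 = [2; 6, 6, 1, 9].

[2; 6, 6, 1, 9]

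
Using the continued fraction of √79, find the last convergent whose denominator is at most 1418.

√79 = [8; 1, 7, 1, 16, …] (period length 4).
Convergents:
  p_0/q_0 = 8/1
  p_1/q_1 = 9/1
  p_2/q_2 = 71/8
  p_3/q_3 = 80/9
  p_4/q_4 = 1351/152
  p_5/q_5 = 1431/161
  p_6/q_6 = 11368/1279
  p_7/q_7 = 12799/1440
q_6 = 1279 ≤ 1418 < 1440 = q_7, so the answer is 11368/1279.

11368/1279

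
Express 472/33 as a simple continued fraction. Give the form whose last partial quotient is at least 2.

[14; 3, 3, 3]

472 = 14*33 + 10
33 = 3*10 + 3
10 = 3*3 + 1
3 = 3*1 + 0  (stop)
So 472/33 = [14; 3, 3, 3].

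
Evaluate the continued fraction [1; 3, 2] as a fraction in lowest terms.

9/7

Using pₖ = aₖpₖ₋₁ + pₖ₋₂ and qₖ = aₖqₖ₋₁ + qₖ₋₂:
  k=0: a=1, p=1, q=1
  k=1: a=3, p=4, q=3
  k=2: a=2, p=9, q=7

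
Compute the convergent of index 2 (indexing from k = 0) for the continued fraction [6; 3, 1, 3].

25/4

Using pₖ = aₖpₖ₋₁ + pₖ₋₂, qₖ = aₖqₖ₋₁ + qₖ₋₂ (with p₋₁=1, p₋₂=0, q₋₁=0, q₋₂=1):
  k=0: a=6, p=6, q=1
  k=1: a=3, p=19, q=3
  k=2: a=1, p=25, q=4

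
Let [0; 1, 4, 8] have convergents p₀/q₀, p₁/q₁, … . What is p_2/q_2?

4/5

Using pₖ = aₖpₖ₋₁ + pₖ₋₂, qₖ = aₖqₖ₋₁ + qₖ₋₂ (with p₋₁=1, p₋₂=0, q₋₁=0, q₋₂=1):
  k=0: a=0, p=0, q=1
  k=1: a=1, p=1, q=1
  k=2: a=4, p=4, q=5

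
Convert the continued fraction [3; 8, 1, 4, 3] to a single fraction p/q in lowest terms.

439/141

Using pₖ = aₖpₖ₋₁ + pₖ₋₂ and qₖ = aₖqₖ₋₁ + qₖ₋₂:
  k=0: a=3, p=3, q=1
  k=1: a=8, p=25, q=8
  k=2: a=1, p=28, q=9
  k=3: a=4, p=137, q=44
  k=4: a=3, p=439, q=141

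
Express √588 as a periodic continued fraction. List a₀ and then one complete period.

[24; 4, 48]

a₀ = ⌊√588⌋ = 24.
With m₀=0, d₀=1 and mₖ₊₁ = dₖaₖ − mₖ, dₖ₊₁ = (n − mₖ₊₁²)/dₖ, aₖ₊₁ = ⌊(a₀+mₖ₊₁)/dₖ₊₁⌋:
  k=1: m=24, d=12, a=4
  k=2: m=24, d=1, a=48
d=1 and a=2a₀=48 at k=2, so the next step gives (m, d) = (24, 12) again — its k=1 value — and the period has length 2.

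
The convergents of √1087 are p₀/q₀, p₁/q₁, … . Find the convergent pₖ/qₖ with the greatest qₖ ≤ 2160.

70687/2144

√1087 = [32; 1, 31, 1, 64, …] (period length 4).
Convergents:
  p_0/q_0 = 32/1
  p_1/q_1 = 33/1
  p_2/q_2 = 1055/32
  p_3/q_3 = 1088/33
  p_4/q_4 = 70687/2144
  p_5/q_5 = 71775/2177
q_4 = 2144 ≤ 2160 < 2177 = q_5, so the answer is 70687/2144.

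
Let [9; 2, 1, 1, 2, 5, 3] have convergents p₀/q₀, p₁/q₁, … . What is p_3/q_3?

47/5

Using pₖ = aₖpₖ₋₁ + pₖ₋₂, qₖ = aₖqₖ₋₁ + qₖ₋₂ (with p₋₁=1, p₋₂=0, q₋₁=0, q₋₂=1):
  k=0: a=9, p=9, q=1
  k=1: a=2, p=19, q=2
  k=2: a=1, p=28, q=3
  k=3: a=1, p=47, q=5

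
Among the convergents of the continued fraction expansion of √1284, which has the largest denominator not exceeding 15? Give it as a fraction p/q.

√1284 = [35; 1, 4, 1, 70, …] (period length 4).
Convergents:
  p_0/q_0 = 35/1
  p_1/q_1 = 36/1
  p_2/q_2 = 179/5
  p_3/q_3 = 215/6
  p_4/q_4 = 15229/425
q_3 = 6 ≤ 15 < 425 = q_4, so the answer is 215/6.

215/6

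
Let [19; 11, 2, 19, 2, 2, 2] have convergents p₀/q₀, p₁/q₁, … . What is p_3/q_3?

Using pₖ = aₖpₖ₋₁ + pₖ₋₂, qₖ = aₖqₖ₋₁ + qₖ₋₂ (with p₋₁=1, p₋₂=0, q₋₁=0, q₋₂=1):
  k=0: a=19, p=19, q=1
  k=1: a=11, p=210, q=11
  k=2: a=2, p=439, q=23
  k=3: a=19, p=8551, q=448

8551/448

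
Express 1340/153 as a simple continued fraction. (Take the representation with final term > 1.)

[8; 1, 3, 7, 2, 2]

1340 = 8·153 + 116
153 = 1·116 + 37
116 = 3·37 + 5
37 = 7·5 + 2
5 = 2·2 + 1
2 = 2·1 + 0  (stop)
So 1340/153 = [8; 1, 3, 7, 2, 2].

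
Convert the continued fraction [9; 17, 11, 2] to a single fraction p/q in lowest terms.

3560/393

Fold from the inside: start with 2/1.
  11 + 1/2 = 23/2
  17 + 2/23 = 393/23
  9 + 23/393 = 3560/393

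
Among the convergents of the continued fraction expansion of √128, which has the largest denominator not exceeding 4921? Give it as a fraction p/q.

√128 = [11; 3, 5, 3, 22, …] (period length 4).
Convergents:
  p_0/q_0 = 11/1
  p_1/q_1 = 34/3
  p_2/q_2 = 181/16
  p_3/q_3 = 577/51
  p_4/q_4 = 12875/1138
  p_5/q_5 = 39202/3465
  p_6/q_6 = 208885/18463
q_5 = 3465 ≤ 4921 < 18463 = q_6, so the answer is 39202/3465.

39202/3465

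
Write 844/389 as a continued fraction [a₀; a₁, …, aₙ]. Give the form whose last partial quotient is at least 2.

844 = 2*389 + 66
389 = 5*66 + 59
66 = 1*59 + 7
59 = 8*7 + 3
7 = 2*3 + 1
3 = 3*1 + 0  (stop)
So 844/389 = [2; 5, 1, 8, 2, 3].

[2; 5, 1, 8, 2, 3]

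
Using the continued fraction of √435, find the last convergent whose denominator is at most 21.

146/7

√435 = [20; 1, 5, 1, 40, …] (period length 4).
Convergents:
  p_0/q_0 = 20/1
  p_1/q_1 = 21/1
  p_2/q_2 = 125/6
  p_3/q_3 = 146/7
  p_4/q_4 = 5965/286
q_3 = 7 ≤ 21 < 286 = q_4, so the answer is 146/7.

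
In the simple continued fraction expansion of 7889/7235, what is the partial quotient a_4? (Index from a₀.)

19

7889 = 1·7235 + 654   →  a_0 = 1
7235 = 11·654 + 41   →  a_1 = 11
654 = 15·41 + 39   →  a_2 = 15
41 = 1·39 + 2   →  a_3 = 1
39 = 19·2 + 1   →  a_4 = 19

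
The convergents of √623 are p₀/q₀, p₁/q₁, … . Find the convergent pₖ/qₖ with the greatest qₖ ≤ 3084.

31175/1249

√623 = [24; 1, 23, 1, 48, …] (period length 4).
Convergents:
  p_0/q_0 = 24/1
  p_1/q_1 = 25/1
  p_2/q_2 = 599/24
  p_3/q_3 = 624/25
  p_4/q_4 = 30551/1224
  p_5/q_5 = 31175/1249
  p_6/q_6 = 747576/29951
q_5 = 1249 ≤ 3084 < 29951 = q_6, so the answer is 31175/1249.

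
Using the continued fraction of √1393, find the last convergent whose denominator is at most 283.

3583/96

√1393 = [37; 3, 10, 3, 74, …] (period length 4).
Convergents:
  p_0/q_0 = 37/1
  p_1/q_1 = 112/3
  p_2/q_2 = 1157/31
  p_3/q_3 = 3583/96
  p_4/q_4 = 266299/7135
q_3 = 96 ≤ 283 < 7135 = q_4, so the answer is 3583/96.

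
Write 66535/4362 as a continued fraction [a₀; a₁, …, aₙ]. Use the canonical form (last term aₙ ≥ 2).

[15; 3, 1, 18, 19, 3]

66535 = 15·4362 + 1105
4362 = 3·1105 + 1047
1105 = 1·1047 + 58
1047 = 18·58 + 3
58 = 19·3 + 1
3 = 3·1 + 0  (stop)
So 66535/4362 = [15; 3, 1, 18, 19, 3].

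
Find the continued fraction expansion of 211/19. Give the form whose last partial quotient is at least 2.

[11; 9, 2]

211 = 11*19 + 2
19 = 9*2 + 1
2 = 2*1 + 0  (stop)
So 211/19 = [11; 9, 2].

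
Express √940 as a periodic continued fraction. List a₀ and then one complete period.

[30; 1, 1, 1, 14, 1, 1, 1, 60]

a₀ = ⌊√940⌋ = 30.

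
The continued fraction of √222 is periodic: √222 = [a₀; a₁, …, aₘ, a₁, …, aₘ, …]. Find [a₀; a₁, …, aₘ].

a₀ = ⌊√222⌋ = 14.
With m₀=0, d₀=1 and mₖ₊₁ = dₖaₖ − mₖ, dₖ₊₁ = (n − mₖ₊₁²)/dₖ, aₖ₊₁ = ⌊(a₀+mₖ₊₁)/dₖ₊₁⌋:
  k=1: m=14, d=26, a=1
  k=2: m=12, d=3, a=8
  k=3: m=12, d=26, a=1
  k=4: m=14, d=1, a=28
d=1 and a=2a₀=28 at k=4, so the next step gives (m, d) = (14, 26) again — its k=1 value — and the period has length 4.

[14; 1, 8, 1, 28]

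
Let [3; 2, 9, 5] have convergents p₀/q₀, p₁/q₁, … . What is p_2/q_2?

66/19

Using pₖ = aₖpₖ₋₁ + pₖ₋₂, qₖ = aₖqₖ₋₁ + qₖ₋₂ (with p₋₁=1, p₋₂=0, q₋₁=0, q₋₂=1):
  k=0: a=3, p=3, q=1
  k=1: a=2, p=7, q=2
  k=2: a=9, p=66, q=19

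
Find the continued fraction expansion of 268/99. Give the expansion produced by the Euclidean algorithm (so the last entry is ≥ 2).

[2; 1, 2, 2, 2, 2, 2]

268 = 2×99 + 70
99 = 1×70 + 29
70 = 2×29 + 12
29 = 2×12 + 5
12 = 2×5 + 2
5 = 2×2 + 1
2 = 2×1 + 0  (stop)
So 268/99 = [2; 1, 2, 2, 2, 2, 2].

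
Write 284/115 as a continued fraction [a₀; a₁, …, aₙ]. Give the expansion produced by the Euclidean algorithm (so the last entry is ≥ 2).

284 = 2×115 + 54
115 = 2×54 + 7
54 = 7×7 + 5
7 = 1×5 + 2
5 = 2×2 + 1
2 = 2×1 + 0  (stop)
So 284/115 = [2; 2, 7, 1, 2, 2].

[2; 2, 7, 1, 2, 2]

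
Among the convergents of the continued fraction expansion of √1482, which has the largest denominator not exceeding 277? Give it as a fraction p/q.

5890/153

√1482 = [38; 2, 76, …] (period length 2).
Convergents:
  p_0/q_0 = 38/1
  p_1/q_1 = 77/2
  p_2/q_2 = 5890/153
  p_3/q_3 = 11857/308
q_2 = 153 ≤ 277 < 308 = q_3, so the answer is 5890/153.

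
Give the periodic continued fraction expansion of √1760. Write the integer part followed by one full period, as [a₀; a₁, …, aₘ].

a₀ = ⌊√1760⌋ = 41.
With m₀=0, d₀=1 and mₖ₊₁ = dₖaₖ − mₖ, dₖ₊₁ = (n − mₖ₊₁²)/dₖ, aₖ₊₁ = ⌊(a₀+mₖ₊₁)/dₖ₊₁⌋:
  k=1: m=41, d=79, a=1
  k=2: m=38, d=4, a=19
  k=3: m=38, d=79, a=1
  k=4: m=41, d=1, a=82
d=1 and a=2a₀=82 at k=4, so the next step gives (m, d) = (41, 79) again — its k=1 value — and the period has length 4.

[41; 1, 19, 1, 82]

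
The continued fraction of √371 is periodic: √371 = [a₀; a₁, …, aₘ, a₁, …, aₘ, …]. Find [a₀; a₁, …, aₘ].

[19; 3, 1, 4, 1, 3, 38]

a₀ = ⌊√371⌋ = 19.
With m₀=0, d₀=1 and mₖ₊₁ = dₖaₖ − mₖ, dₖ₊₁ = (n − mₖ₊₁²)/dₖ, aₖ₊₁ = ⌊(a₀+mₖ₊₁)/dₖ₊₁⌋:
  k=1: m=19, d=10, a=3
  k=2: m=11, d=25, a=1
  k=3: m=14, d=7, a=4
  k=4: m=14, d=25, a=1
  k=5: m=11, d=10, a=3
  k=6: m=19, d=1, a=38
d=1 and a=2a₀=38 at k=6, so the next step gives (m, d) = (19, 10) again — its k=1 value — and the period has length 6.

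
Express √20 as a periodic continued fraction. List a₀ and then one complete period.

[4; 2, 8]

a₀ = ⌊√20⌋ = 4.
With m₀=0, d₀=1 and mₖ₊₁ = dₖaₖ − mₖ, dₖ₊₁ = (n − mₖ₊₁²)/dₖ, aₖ₊₁ = ⌊(a₀+mₖ₊₁)/dₖ₊₁⌋:
  k=1: m=4, d=4, a=2
  k=2: m=4, d=1, a=8
d=1 and a=2a₀=8 at k=2, so the next step gives (m, d) = (4, 4) again — its k=1 value — and the period has length 2.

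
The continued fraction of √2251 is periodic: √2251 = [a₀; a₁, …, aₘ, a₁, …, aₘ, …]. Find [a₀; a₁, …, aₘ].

[47; 2, 4, 47, 4, 2, 94]

a₀ = ⌊√2251⌋ = 47.
With m₀=0, d₀=1 and mₖ₊₁ = dₖaₖ − mₖ, dₖ₊₁ = (n − mₖ₊₁²)/dₖ, aₖ₊₁ = ⌊(a₀+mₖ₊₁)/dₖ₊₁⌋:
  k=1: m=47, d=42, a=2
  k=2: m=37, d=21, a=4
  k=3: m=47, d=2, a=47
  k=4: m=47, d=21, a=4
  k=5: m=37, d=42, a=2
  k=6: m=47, d=1, a=94
d=1 and a=2a₀=94 at k=6, so the next step gives (m, d) = (47, 42) again — its k=1 value — and the period has length 6.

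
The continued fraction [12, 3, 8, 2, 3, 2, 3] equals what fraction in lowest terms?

17828/1447

Using pₖ = aₖpₖ₋₁ + pₖ₋₂ and qₖ = aₖqₖ₋₁ + qₖ₋₂:
  k=0: a=12, p=12, q=1
  k=1: a=3, p=37, q=3
  k=2: a=8, p=308, q=25
  k=3: a=2, p=653, q=53
  k=4: a=3, p=2267, q=184
  k=5: a=2, p=5187, q=421
  k=6: a=3, p=17828, q=1447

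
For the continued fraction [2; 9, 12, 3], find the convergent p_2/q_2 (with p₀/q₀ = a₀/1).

Using pₖ = aₖpₖ₋₁ + pₖ₋₂, qₖ = aₖqₖ₋₁ + qₖ₋₂ (with p₋₁=1, p₋₂=0, q₋₁=0, q₋₂=1):
  k=0: a=2, p=2, q=1
  k=1: a=9, p=19, q=9
  k=2: a=12, p=230, q=109

230/109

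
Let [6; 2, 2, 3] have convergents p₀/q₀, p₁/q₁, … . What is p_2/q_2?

Using pₖ = aₖpₖ₋₁ + pₖ₋₂, qₖ = aₖqₖ₋₁ + qₖ₋₂ (with p₋₁=1, p₋₂=0, q₋₁=0, q₋₂=1):
  k=0: a=6, p=6, q=1
  k=1: a=2, p=13, q=2
  k=2: a=2, p=32, q=5

32/5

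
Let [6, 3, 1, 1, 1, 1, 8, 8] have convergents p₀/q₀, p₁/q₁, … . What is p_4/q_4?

69/11

Using pₖ = aₖpₖ₋₁ + pₖ₋₂, qₖ = aₖqₖ₋₁ + qₖ₋₂ (with p₋₁=1, p₋₂=0, q₋₁=0, q₋₂=1):
  k=0: a=6, p=6, q=1
  k=1: a=3, p=19, q=3
  k=2: a=1, p=25, q=4
  k=3: a=1, p=44, q=7
  k=4: a=1, p=69, q=11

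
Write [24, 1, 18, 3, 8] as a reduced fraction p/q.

12050/483

Using pₖ = aₖpₖ₋₁ + pₖ₋₂ and qₖ = aₖqₖ₋₁ + qₖ₋₂:
  k=0: a=24, p=24, q=1
  k=1: a=1, p=25, q=1
  k=2: a=18, p=474, q=19
  k=3: a=3, p=1447, q=58
  k=4: a=8, p=12050, q=483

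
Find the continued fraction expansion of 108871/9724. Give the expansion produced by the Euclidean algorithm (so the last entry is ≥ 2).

108871 = 11·9724 + 1907
9724 = 5·1907 + 189
1907 = 10·189 + 17
189 = 11·17 + 2
17 = 8·2 + 1
2 = 2·1 + 0  (stop)
So 108871/9724 = [11; 5, 10, 11, 8, 2].

[11; 5, 10, 11, 8, 2]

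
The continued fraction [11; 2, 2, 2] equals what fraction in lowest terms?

Using pₖ = aₖpₖ₋₁ + pₖ₋₂ and qₖ = aₖqₖ₋₁ + qₖ₋₂:
  k=0: a=11, p=11, q=1
  k=1: a=2, p=23, q=2
  k=2: a=2, p=57, q=5
  k=3: a=2, p=137, q=12

137/12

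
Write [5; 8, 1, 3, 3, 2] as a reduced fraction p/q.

Fold from the inside: start with 2/1.
  3 + 1/2 = 7/2
  3 + 2/7 = 23/7
  1 + 7/23 = 30/23
  8 + 23/30 = 263/30
  5 + 30/263 = 1345/263

1345/263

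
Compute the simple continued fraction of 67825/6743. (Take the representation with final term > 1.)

67825 = 10×6743 + 395
6743 = 17×395 + 28
395 = 14×28 + 3
28 = 9×3 + 1
3 = 3×1 + 0  (stop)
So 67825/6743 = [10; 17, 14, 9, 3].

[10; 17, 14, 9, 3]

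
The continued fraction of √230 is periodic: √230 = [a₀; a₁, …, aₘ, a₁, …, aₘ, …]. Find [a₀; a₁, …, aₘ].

a₀ = ⌊√230⌋ = 15.

[15; 6, 30]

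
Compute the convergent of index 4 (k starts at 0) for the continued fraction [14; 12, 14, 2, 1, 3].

Using pₖ = aₖpₖ₋₁ + pₖ₋₂, qₖ = aₖqₖ₋₁ + qₖ₋₂ (with p₋₁=1, p₋₂=0, q₋₁=0, q₋₂=1):
  k=0: a=14, p=14, q=1
  k=1: a=12, p=169, q=12
  k=2: a=14, p=2380, q=169
  k=3: a=2, p=4929, q=350
  k=4: a=1, p=7309, q=519

7309/519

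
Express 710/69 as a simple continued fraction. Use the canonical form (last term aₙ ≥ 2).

710 = 10*69 + 20
69 = 3*20 + 9
20 = 2*9 + 2
9 = 4*2 + 1
2 = 2*1 + 0  (stop)
So 710/69 = [10; 3, 2, 4, 2].

[10; 3, 2, 4, 2]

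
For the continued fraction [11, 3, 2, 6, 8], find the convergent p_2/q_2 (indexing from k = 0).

Using pₖ = aₖpₖ₋₁ + pₖ₋₂, qₖ = aₖqₖ₋₁ + qₖ₋₂ (with p₋₁=1, p₋₂=0, q₋₁=0, q₋₂=1):
  k=0: a=11, p=11, q=1
  k=1: a=3, p=34, q=3
  k=2: a=2, p=79, q=7

79/7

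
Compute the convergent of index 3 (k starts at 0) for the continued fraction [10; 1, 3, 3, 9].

140/13

Using pₖ = aₖpₖ₋₁ + pₖ₋₂, qₖ = aₖqₖ₋₁ + qₖ₋₂ (with p₋₁=1, p₋₂=0, q₋₁=0, q₋₂=1):
  k=0: a=10, p=10, q=1
  k=1: a=1, p=11, q=1
  k=2: a=3, p=43, q=4
  k=3: a=3, p=140, q=13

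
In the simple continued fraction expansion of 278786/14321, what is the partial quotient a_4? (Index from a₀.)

278786 = 19·14321 + 6687   →  a_0 = 19
14321 = 2·6687 + 947   →  a_1 = 2
6687 = 7·947 + 58   →  a_2 = 7
947 = 16·58 + 19   →  a_3 = 16
58 = 3·19 + 1   →  a_4 = 3

3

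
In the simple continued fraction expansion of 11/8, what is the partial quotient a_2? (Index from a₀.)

11 = 1·8 + 3   →  a_0 = 1
8 = 2·3 + 2   →  a_1 = 2
3 = 1·2 + 1   →  a_2 = 1

1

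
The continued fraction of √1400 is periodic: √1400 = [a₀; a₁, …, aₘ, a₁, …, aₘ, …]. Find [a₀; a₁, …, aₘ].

a₀ = ⌊√1400⌋ = 37.
With m₀=0, d₀=1 and mₖ₊₁ = dₖaₖ − mₖ, dₖ₊₁ = (n − mₖ₊₁²)/dₖ, aₖ₊₁ = ⌊(a₀+mₖ₊₁)/dₖ₊₁⌋:
  k=1: m=37, d=31, a=2
  k=2: m=25, d=25, a=2
  k=3: m=25, d=31, a=2
  k=4: m=37, d=1, a=74
d=1 and a=2a₀=74 at k=4, so the next step gives (m, d) = (37, 31) again — its k=1 value — and the period has length 4.

[37; 2, 2, 2, 74]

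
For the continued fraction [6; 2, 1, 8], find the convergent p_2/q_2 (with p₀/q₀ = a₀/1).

Using pₖ = aₖpₖ₋₁ + pₖ₋₂, qₖ = aₖqₖ₋₁ + qₖ₋₂ (with p₋₁=1, p₋₂=0, q₋₁=0, q₋₂=1):
  k=0: a=6, p=6, q=1
  k=1: a=2, p=13, q=2
  k=2: a=1, p=19, q=3

19/3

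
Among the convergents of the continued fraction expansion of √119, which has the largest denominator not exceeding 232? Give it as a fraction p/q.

√119 = [10; 1, 9, 1, 20, …] (period length 4).
Convergents:
  p_0/q_0 = 10/1
  p_1/q_1 = 11/1
  p_2/q_2 = 109/10
  p_3/q_3 = 120/11
  p_4/q_4 = 2509/230
  p_5/q_5 = 2629/241
q_4 = 230 ≤ 232 < 241 = q_5, so the answer is 2509/230.

2509/230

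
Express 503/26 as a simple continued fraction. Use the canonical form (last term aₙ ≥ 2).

503 = 19×26 + 9
26 = 2×9 + 8
9 = 1×8 + 1
8 = 8×1 + 0  (stop)
So 503/26 = [19; 2, 1, 8].

[19; 2, 1, 8]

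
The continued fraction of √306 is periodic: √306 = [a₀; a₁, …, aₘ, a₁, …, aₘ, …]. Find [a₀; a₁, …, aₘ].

[17; 2, 34]

a₀ = ⌊√306⌋ = 17.
With m₀=0, d₀=1 and mₖ₊₁ = dₖaₖ − mₖ, dₖ₊₁ = (n − mₖ₊₁²)/dₖ, aₖ₊₁ = ⌊(a₀+mₖ₊₁)/dₖ₊₁⌋:
  k=1: m=17, d=17, a=2
  k=2: m=17, d=1, a=34
d=1 and a=2a₀=34 at k=2, so the next step gives (m, d) = (17, 17) again — its k=1 value — and the period has length 2.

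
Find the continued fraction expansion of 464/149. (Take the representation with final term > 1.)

464 = 3×149 + 17
149 = 8×17 + 13
17 = 1×13 + 4
13 = 3×4 + 1
4 = 4×1 + 0  (stop)
So 464/149 = [3; 8, 1, 3, 4].

[3; 8, 1, 3, 4]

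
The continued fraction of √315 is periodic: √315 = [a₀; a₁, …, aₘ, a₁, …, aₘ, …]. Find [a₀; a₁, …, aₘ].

[17; 1, 2, 1, 34]

a₀ = ⌊√315⌋ = 17.
With m₀=0, d₀=1 and mₖ₊₁ = dₖaₖ − mₖ, dₖ₊₁ = (n − mₖ₊₁²)/dₖ, aₖ₊₁ = ⌊(a₀+mₖ₊₁)/dₖ₊₁⌋:
  k=1: m=17, d=26, a=1
  k=2: m=9, d=9, a=2
  k=3: m=9, d=26, a=1
  k=4: m=17, d=1, a=34
d=1 and a=2a₀=34 at k=4, so the next step gives (m, d) = (17, 26) again — its k=1 value — and the period has length 4.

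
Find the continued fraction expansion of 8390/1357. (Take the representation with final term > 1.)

8390 = 6·1357 + 248
1357 = 5·248 + 117
248 = 2·117 + 14
117 = 8·14 + 5
14 = 2·5 + 4
5 = 1·4 + 1
4 = 4·1 + 0  (stop)
So 8390/1357 = [6; 5, 2, 8, 2, 1, 4].

[6; 5, 2, 8, 2, 1, 4]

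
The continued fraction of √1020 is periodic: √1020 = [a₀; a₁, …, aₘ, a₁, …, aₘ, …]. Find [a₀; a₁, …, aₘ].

a₀ = ⌊√1020⌋ = 31.
With m₀=0, d₀=1 and mₖ₊₁ = dₖaₖ − mₖ, dₖ₊₁ = (n − mₖ₊₁²)/dₖ, aₖ₊₁ = ⌊(a₀+mₖ₊₁)/dₖ₊₁⌋:
  k=1: m=31, d=59, a=1
  k=2: m=28, d=4, a=14
  k=3: m=28, d=59, a=1
  k=4: m=31, d=1, a=62
d=1 and a=2a₀=62 at k=4, so the next step gives (m, d) = (31, 59) again — its k=1 value — and the period has length 4.

[31; 1, 14, 1, 62]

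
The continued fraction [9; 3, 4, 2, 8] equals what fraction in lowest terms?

Fold from the inside: start with 8/1.
  2 + 1/8 = 17/8
  4 + 8/17 = 76/17
  3 + 17/76 = 245/76
  9 + 76/245 = 2281/245

2281/245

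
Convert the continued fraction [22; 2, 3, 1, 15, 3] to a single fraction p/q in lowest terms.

Using pₖ = aₖpₖ₋₁ + pₖ₋₂ and qₖ = aₖqₖ₋₁ + qₖ₋₂:
  k=0: a=22, p=22, q=1
  k=1: a=2, p=45, q=2
  k=2: a=3, p=157, q=7
  k=3: a=1, p=202, q=9
  k=4: a=15, p=3187, q=142
  k=5: a=3, p=9763, q=435

9763/435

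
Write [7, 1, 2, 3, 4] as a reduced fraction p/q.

331/43

Fold from the inside: start with 4/1.
  3 + 1/4 = 13/4
  2 + 4/13 = 30/13
  1 + 13/30 = 43/30
  7 + 30/43 = 331/43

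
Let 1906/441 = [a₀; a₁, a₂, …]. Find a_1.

3

1906 = 4·441 + 142   →  a_0 = 4
441 = 3·142 + 15   →  a_1 = 3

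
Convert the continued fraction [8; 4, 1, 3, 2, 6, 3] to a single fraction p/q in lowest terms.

Using pₖ = aₖpₖ₋₁ + pₖ₋₂ and qₖ = aₖqₖ₋₁ + qₖ₋₂:
  k=0: a=8, p=8, q=1
  k=1: a=4, p=33, q=4
  k=2: a=1, p=41, q=5
  k=3: a=3, p=156, q=19
  k=4: a=2, p=353, q=43
  k=5: a=6, p=2274, q=277
  k=6: a=3, p=7175, q=874

7175/874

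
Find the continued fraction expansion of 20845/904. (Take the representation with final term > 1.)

[23; 17, 17, 1, 2]

20845 = 23·904 + 53
904 = 17·53 + 3
53 = 17·3 + 2
3 = 1·2 + 1
2 = 2·1 + 0  (stop)
So 20845/904 = [23; 17, 17, 1, 2].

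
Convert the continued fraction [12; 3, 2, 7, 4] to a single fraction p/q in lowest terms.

2642/215

Using pₖ = aₖpₖ₋₁ + pₖ₋₂ and qₖ = aₖqₖ₋₁ + qₖ₋₂:
  k=0: a=12, p=12, q=1
  k=1: a=3, p=37, q=3
  k=2: a=2, p=86, q=7
  k=3: a=7, p=639, q=52
  k=4: a=4, p=2642, q=215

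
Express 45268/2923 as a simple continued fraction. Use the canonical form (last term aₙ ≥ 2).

[15; 2, 18, 2, 12, 3]

45268 = 15*2923 + 1423
2923 = 2*1423 + 77
1423 = 18*77 + 37
77 = 2*37 + 3
37 = 12*3 + 1
3 = 3*1 + 0  (stop)
So 45268/2923 = [15; 2, 18, 2, 12, 3].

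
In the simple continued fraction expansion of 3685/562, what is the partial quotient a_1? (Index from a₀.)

3685 = 6·562 + 313   →  a_0 = 6
562 = 1·313 + 249   →  a_1 = 1

1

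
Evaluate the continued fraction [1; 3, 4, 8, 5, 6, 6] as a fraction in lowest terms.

27369/20918

Using pₖ = aₖpₖ₋₁ + pₖ₋₂ and qₖ = aₖqₖ₋₁ + qₖ₋₂:
  k=0: a=1, p=1, q=1
  k=1: a=3, p=4, q=3
  k=2: a=4, p=17, q=13
  k=3: a=8, p=140, q=107
  k=4: a=5, p=717, q=548
  k=5: a=6, p=4442, q=3395
  k=6: a=6, p=27369, q=20918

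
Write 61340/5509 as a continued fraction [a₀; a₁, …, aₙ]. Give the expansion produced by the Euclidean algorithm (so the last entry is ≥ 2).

61340 = 11×5509 + 741
5509 = 7×741 + 322
741 = 2×322 + 97
322 = 3×97 + 31
97 = 3×31 + 4
31 = 7×4 + 3
4 = 1×3 + 1
3 = 3×1 + 0  (stop)
So 61340/5509 = [11; 7, 2, 3, 3, 7, 1, 3].

[11; 7, 2, 3, 3, 7, 1, 3]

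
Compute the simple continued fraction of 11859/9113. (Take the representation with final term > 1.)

11859 = 1×9113 + 2746
9113 = 3×2746 + 875
2746 = 3×875 + 121
875 = 7×121 + 28
121 = 4×28 + 9
28 = 3×9 + 1
9 = 9×1 + 0  (stop)
So 11859/9113 = [1; 3, 3, 7, 4, 3, 9].

[1; 3, 3, 7, 4, 3, 9]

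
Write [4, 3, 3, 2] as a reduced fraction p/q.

99/23

Using pₖ = aₖpₖ₋₁ + pₖ₋₂ and qₖ = aₖqₖ₋₁ + qₖ₋₂:
  k=0: a=4, p=4, q=1
  k=1: a=3, p=13, q=3
  k=2: a=3, p=43, q=10
  k=3: a=2, p=99, q=23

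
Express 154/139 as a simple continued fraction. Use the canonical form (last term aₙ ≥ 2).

[1; 9, 3, 1, 3]

154 = 1×139 + 15
139 = 9×15 + 4
15 = 3×4 + 3
4 = 1×3 + 1
3 = 3×1 + 0  (stop)
So 154/139 = [1; 9, 3, 1, 3].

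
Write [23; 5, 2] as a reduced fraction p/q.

Using pₖ = aₖpₖ₋₁ + pₖ₋₂ and qₖ = aₖqₖ₋₁ + qₖ₋₂:
  k=0: a=23, p=23, q=1
  k=1: a=5, p=116, q=5
  k=2: a=2, p=255, q=11

255/11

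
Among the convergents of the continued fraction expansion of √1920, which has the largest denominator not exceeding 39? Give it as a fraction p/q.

482/11

√1920 = [43; 1, 4, 2, 21, 2, 4, 1, 86, …] (period length 8).
Convergents:
  p_0/q_0 = 43/1
  p_1/q_1 = 44/1
  p_2/q_2 = 219/5
  p_3/q_3 = 482/11
  p_4/q_4 = 10341/236
q_3 = 11 ≤ 39 < 236 = q_4, so the answer is 482/11.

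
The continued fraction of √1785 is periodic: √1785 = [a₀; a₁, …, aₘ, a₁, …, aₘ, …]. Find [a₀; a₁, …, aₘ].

[42; 4, 84]

a₀ = ⌊√1785⌋ = 42.
With m₀=0, d₀=1 and mₖ₊₁ = dₖaₖ − mₖ, dₖ₊₁ = (n − mₖ₊₁²)/dₖ, aₖ₊₁ = ⌊(a₀+mₖ₊₁)/dₖ₊₁⌋:
  k=1: m=42, d=21, a=4
  k=2: m=42, d=1, a=84
d=1 and a=2a₀=84 at k=2, so the next step gives (m, d) = (42, 21) again — its k=1 value — and the period has length 2.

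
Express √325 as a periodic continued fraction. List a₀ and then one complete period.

[18; 36]

a₀ = ⌊√325⌋ = 18.
With m₀=0, d₀=1 and mₖ₊₁ = dₖaₖ − mₖ, dₖ₊₁ = (n − mₖ₊₁²)/dₖ, aₖ₊₁ = ⌊(a₀+mₖ₊₁)/dₖ₊₁⌋:
  k=1: m=18, d=1, a=36
d=1 and a=2a₀=36 at k=1, so the next step gives (m, d) = (18, 1) again — its k=1 value — and the period has length 1.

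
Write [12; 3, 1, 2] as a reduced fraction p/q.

Using pₖ = aₖpₖ₋₁ + pₖ₋₂ and qₖ = aₖqₖ₋₁ + qₖ₋₂:
  k=0: a=12, p=12, q=1
  k=1: a=3, p=37, q=3
  k=2: a=1, p=49, q=4
  k=3: a=2, p=135, q=11

135/11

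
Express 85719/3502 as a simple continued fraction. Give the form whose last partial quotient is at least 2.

85719 = 24×3502 + 1671
3502 = 2×1671 + 160
1671 = 10×160 + 71
160 = 2×71 + 18
71 = 3×18 + 17
18 = 1×17 + 1
17 = 17×1 + 0  (stop)
So 85719/3502 = [24; 2, 10, 2, 3, 1, 17].

[24; 2, 10, 2, 3, 1, 17]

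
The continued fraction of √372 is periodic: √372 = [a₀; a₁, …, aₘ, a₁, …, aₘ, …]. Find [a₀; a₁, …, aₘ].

a₀ = ⌊√372⌋ = 19.
With m₀=0, d₀=1 and mₖ₊₁ = dₖaₖ − mₖ, dₖ₊₁ = (n − mₖ₊₁²)/dₖ, aₖ₊₁ = ⌊(a₀+mₖ₊₁)/dₖ₊₁⌋:
  k=1: m=19, d=11, a=3
  k=2: m=14, d=16, a=2
  k=3: m=18, d=3, a=12
  k=4: m=18, d=16, a=2
  k=5: m=14, d=11, a=3
  k=6: m=19, d=1, a=38
d=1 and a=2a₀=38 at k=6, so the next step gives (m, d) = (19, 11) again — its k=1 value — and the period has length 6.

[19; 3, 2, 12, 2, 3, 38]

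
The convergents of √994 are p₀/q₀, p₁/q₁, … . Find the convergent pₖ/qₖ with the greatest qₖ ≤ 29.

599/19

√994 = [31; 1, 1, 8, 1, 1, 62, …] (period length 6).
Convergents:
  p_0/q_0 = 31/1
  p_1/q_1 = 32/1
  p_2/q_2 = 63/2
  p_3/q_3 = 536/17
  p_4/q_4 = 599/19
  p_5/q_5 = 1135/36
q_4 = 19 ≤ 29 < 36 = q_5, so the answer is 599/19.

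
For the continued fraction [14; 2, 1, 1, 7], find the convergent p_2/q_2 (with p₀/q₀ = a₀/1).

Using pₖ = aₖpₖ₋₁ + pₖ₋₂, qₖ = aₖqₖ₋₁ + qₖ₋₂ (with p₋₁=1, p₋₂=0, q₋₁=0, q₋₂=1):
  k=0: a=14, p=14, q=1
  k=1: a=2, p=29, q=2
  k=2: a=1, p=43, q=3

43/3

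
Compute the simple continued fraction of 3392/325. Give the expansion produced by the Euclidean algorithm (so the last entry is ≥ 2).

3392 = 10×325 + 142
325 = 2×142 + 41
142 = 3×41 + 19
41 = 2×19 + 3
19 = 6×3 + 1
3 = 3×1 + 0  (stop)
So 3392/325 = [10; 2, 3, 2, 6, 3].

[10; 2, 3, 2, 6, 3]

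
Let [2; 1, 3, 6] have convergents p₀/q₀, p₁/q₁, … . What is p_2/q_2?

11/4

Using pₖ = aₖpₖ₋₁ + pₖ₋₂, qₖ = aₖqₖ₋₁ + qₖ₋₂ (with p₋₁=1, p₋₂=0, q₋₁=0, q₋₂=1):
  k=0: a=2, p=2, q=1
  k=1: a=1, p=3, q=1
  k=2: a=3, p=11, q=4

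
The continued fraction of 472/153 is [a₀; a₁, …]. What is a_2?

1

472 = 3·153 + 13   →  a_0 = 3
153 = 11·13 + 10   →  a_1 = 11
13 = 1·10 + 3   →  a_2 = 1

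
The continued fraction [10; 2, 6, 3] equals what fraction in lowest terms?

429/41

Fold from the inside: start with 3/1.
  6 + 1/3 = 19/3
  2 + 3/19 = 41/19
  10 + 19/41 = 429/41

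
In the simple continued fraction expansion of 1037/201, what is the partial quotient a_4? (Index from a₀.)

1037 = 5·201 + 32   →  a_0 = 5
201 = 6·32 + 9   →  a_1 = 6
32 = 3·9 + 5   →  a_2 = 3
9 = 1·5 + 4   →  a_3 = 1
5 = 1·4 + 1   →  a_4 = 1

1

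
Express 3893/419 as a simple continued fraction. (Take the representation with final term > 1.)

3893 = 9*419 + 122
419 = 3*122 + 53
122 = 2*53 + 16
53 = 3*16 + 5
16 = 3*5 + 1
5 = 5*1 + 0  (stop)
So 3893/419 = [9; 3, 2, 3, 3, 5].

[9; 3, 2, 3, 3, 5]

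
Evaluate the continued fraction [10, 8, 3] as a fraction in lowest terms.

Fold from the inside: start with 3/1.
  8 + 1/3 = 25/3
  10 + 3/25 = 253/25

253/25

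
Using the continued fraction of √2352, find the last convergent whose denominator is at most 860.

√2352 = [48; 2, 96, …] (period length 2).
Convergents:
  p_0/q_0 = 48/1
  p_1/q_1 = 97/2
  p_2/q_2 = 9360/193
  p_3/q_3 = 18817/388
  p_4/q_4 = 1815792/37441
q_3 = 388 ≤ 860 < 37441 = q_4, so the answer is 18817/388.

18817/388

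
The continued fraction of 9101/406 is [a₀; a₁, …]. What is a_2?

9101 = 22·406 + 169   →  a_0 = 22
406 = 2·169 + 68   →  a_1 = 2
169 = 2·68 + 33   →  a_2 = 2

2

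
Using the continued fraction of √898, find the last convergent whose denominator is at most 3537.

√898 = [29; 1, 28, 1, 58, …] (period length 4).
Convergents:
  p_0/q_0 = 29/1
  p_1/q_1 = 30/1
  p_2/q_2 = 869/29
  p_3/q_3 = 899/30
  p_4/q_4 = 53011/1769
  p_5/q_5 = 53910/1799
  p_6/q_6 = 1562491/52141
q_5 = 1799 ≤ 3537 < 52141 = q_6, so the answer is 53910/1799.

53910/1799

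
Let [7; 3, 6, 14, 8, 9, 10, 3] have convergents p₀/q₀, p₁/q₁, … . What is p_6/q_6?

1465033/200251

Using pₖ = aₖpₖ₋₁ + pₖ₋₂, qₖ = aₖqₖ₋₁ + qₖ₋₂ (with p₋₁=1, p₋₂=0, q₋₁=0, q₋₂=1):
  k=0: a=7, p=7, q=1
  k=1: a=3, p=22, q=3
  k=2: a=6, p=139, q=19
  k=3: a=14, p=1968, q=269
  k=4: a=8, p=15883, q=2171
  k=5: a=9, p=144915, q=19808
  k=6: a=10, p=1465033, q=200251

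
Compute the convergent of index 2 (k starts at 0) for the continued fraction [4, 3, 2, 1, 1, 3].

Using pₖ = aₖpₖ₋₁ + pₖ₋₂, qₖ = aₖqₖ₋₁ + qₖ₋₂ (with p₋₁=1, p₋₂=0, q₋₁=0, q₋₂=1):
  k=0: a=4, p=4, q=1
  k=1: a=3, p=13, q=3
  k=2: a=2, p=30, q=7

30/7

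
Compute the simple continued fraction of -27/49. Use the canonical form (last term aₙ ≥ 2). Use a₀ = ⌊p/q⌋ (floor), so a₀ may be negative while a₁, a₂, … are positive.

-27 = -1*49 + 22
49 = 2*22 + 5
22 = 4*5 + 2
5 = 2*2 + 1
2 = 2*1 + 0  (stop)
So -27/49 = [-1; 2, 4, 2, 2].

[-1; 2, 4, 2, 2]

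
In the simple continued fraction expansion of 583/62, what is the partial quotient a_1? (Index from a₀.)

583 = 9·62 + 25   →  a_0 = 9
62 = 2·25 + 12   →  a_1 = 2

2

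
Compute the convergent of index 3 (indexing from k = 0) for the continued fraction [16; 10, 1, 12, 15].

Using pₖ = aₖpₖ₋₁ + pₖ₋₂, qₖ = aₖqₖ₋₁ + qₖ₋₂ (with p₋₁=1, p₋₂=0, q₋₁=0, q₋₂=1):
  k=0: a=16, p=16, q=1
  k=1: a=10, p=161, q=10
  k=2: a=1, p=177, q=11
  k=3: a=12, p=2285, q=142

2285/142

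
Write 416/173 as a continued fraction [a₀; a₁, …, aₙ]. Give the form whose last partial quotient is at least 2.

416 = 2·173 + 70
173 = 2·70 + 33
70 = 2·33 + 4
33 = 8·4 + 1
4 = 4·1 + 0  (stop)
So 416/173 = [2; 2, 2, 8, 4].

[2; 2, 2, 8, 4]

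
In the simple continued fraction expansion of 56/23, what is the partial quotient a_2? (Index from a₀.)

3

56 = 2·23 + 10   →  a_0 = 2
23 = 2·10 + 3   →  a_1 = 2
10 = 3·3 + 1   →  a_2 = 3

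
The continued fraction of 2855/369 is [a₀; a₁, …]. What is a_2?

2855 = 7·369 + 272   →  a_0 = 7
369 = 1·272 + 97   →  a_1 = 1
272 = 2·97 + 78   →  a_2 = 2

2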